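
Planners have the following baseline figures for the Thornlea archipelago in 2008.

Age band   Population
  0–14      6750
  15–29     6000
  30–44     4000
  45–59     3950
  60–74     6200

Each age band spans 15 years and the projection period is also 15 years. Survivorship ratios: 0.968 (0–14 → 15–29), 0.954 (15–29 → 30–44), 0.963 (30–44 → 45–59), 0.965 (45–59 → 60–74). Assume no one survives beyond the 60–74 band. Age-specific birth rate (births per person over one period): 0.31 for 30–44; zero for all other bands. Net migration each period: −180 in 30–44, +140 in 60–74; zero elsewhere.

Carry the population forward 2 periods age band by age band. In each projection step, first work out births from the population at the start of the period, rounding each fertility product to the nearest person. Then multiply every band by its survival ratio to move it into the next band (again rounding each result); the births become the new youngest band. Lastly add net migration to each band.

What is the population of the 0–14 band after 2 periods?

(Groups numbered youngest = 1 to oldest = 5.)
[period 1]
Births: 4000 * 0.31 = 1240
Group 2: 6750 * 0.968 = 6534
Group 3: 6000 * 0.954 = 5724
Group 4: 4000 * 0.963 = 3852
Group 5: 3950 * 0.965 = 3812
Net migration: Group 3 − 180 → 5544; Group 5 + 140 → 3952
Population now: 0–14=1240, 15–29=6534, 30–44=5544, 45–59=3852, 60–74=3952
[period 2]
Births: 5544 * 0.31 = 1719
Group 2: 1240 * 0.968 = 1200
Group 3: 6534 * 0.954 = 6233
Group 4: 5544 * 0.963 = 5339
Group 5: 3852 * 0.965 = 3717
Net migration: Group 3 − 180 → 6053; Group 5 + 140 → 3857
Population now: 0–14=1719, 15–29=1200, 30–44=6053, 45–59=5339, 60–74=3857

1719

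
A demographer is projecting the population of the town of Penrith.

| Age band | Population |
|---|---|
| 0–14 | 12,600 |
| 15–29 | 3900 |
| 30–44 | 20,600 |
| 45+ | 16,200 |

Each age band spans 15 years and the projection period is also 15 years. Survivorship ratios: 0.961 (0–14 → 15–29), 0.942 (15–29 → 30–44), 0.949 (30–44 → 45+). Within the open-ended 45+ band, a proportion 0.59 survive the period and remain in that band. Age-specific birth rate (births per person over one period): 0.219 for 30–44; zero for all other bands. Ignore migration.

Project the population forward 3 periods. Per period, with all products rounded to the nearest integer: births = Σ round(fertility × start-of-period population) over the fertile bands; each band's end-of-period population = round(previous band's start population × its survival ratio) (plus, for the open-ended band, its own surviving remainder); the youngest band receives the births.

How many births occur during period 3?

2498

Period 1:
Births: 20600 × 0.219 = 4511
15–29: 12600 × 0.961 = 12109
30–44: 3900 × 0.942 = 3674
45+: 20600 × 0.949 + 16200 × 0.59 = 19549 + 9558 = 29107
Population now: 0–14=4511, 15–29=12109, 30–44=3674, 45+=29107
Period 2:
Births: 3674 × 0.219 = 805
15–29: 4511 × 0.961 = 4335
30–44: 12109 × 0.942 = 11407
45+: 3674 × 0.949 + 29107 × 0.59 = 3487 + 17173 = 20660
Population now: 0–14=805, 15–29=4335, 30–44=11407, 45+=20660
Period 3:
Births: 11407 × 0.219 = 2498
15–29: 805 × 0.961 = 774
30–44: 4335 × 0.942 = 4084
45+: 11407 × 0.949 + 20660 × 0.59 = 10825 + 12189 = 23014
Population now: 0–14=2498, 15–29=774, 30–44=4084, 45+=23014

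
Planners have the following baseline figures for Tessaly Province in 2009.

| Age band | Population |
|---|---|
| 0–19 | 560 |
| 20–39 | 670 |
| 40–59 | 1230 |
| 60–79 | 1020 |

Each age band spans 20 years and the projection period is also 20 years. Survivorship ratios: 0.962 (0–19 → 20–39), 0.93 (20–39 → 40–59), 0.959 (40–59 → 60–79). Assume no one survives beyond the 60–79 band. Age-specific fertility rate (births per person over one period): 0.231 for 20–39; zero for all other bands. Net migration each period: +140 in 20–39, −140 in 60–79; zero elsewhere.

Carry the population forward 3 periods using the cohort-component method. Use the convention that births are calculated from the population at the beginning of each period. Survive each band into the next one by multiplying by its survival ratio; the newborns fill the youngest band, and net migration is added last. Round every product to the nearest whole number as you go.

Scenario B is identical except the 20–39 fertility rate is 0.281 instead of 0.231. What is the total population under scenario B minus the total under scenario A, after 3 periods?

Period 1.
Births: 670 × 0.231 = 155
20–39: 560 × 0.962 = 539
40–59: 670 × 0.93 = 623
60–79: 1230 × 0.959 = 1180
Net migration: 20–39 + 140 → 679; 60–79 − 140 → 1040
Population now: 0–19=155, 20–39=679, 40–59=623, 60–79=1040
Period 2.
Births: 679 × 0.231 = 157
20–39: 155 × 0.962 = 149
40–59: 679 × 0.93 = 631
60–79: 623 × 0.959 = 597
Net migration: 20–39 + 140 → 289; 60–79 − 140 → 457
Population now: 0–19=157, 20–39=289, 40–59=631, 60–79=457
Period 3.
Births: 289 × 0.231 = 67
20–39: 157 × 0.962 = 151
40–59: 289 × 0.93 = 269
60–79: 631 × 0.959 = 605
Net migration: 20–39 + 140 → 291; 60–79 − 140 → 465
Population now: 0–19=67, 20–39=291, 40–59=269, 60–79=465
Scenario A total after 3 periods: 1092
Scenario B projection —
Period 1.
Births: 670 × 0.281 = 188
20–39: 560 × 0.962 = 539
40–59: 670 × 0.93 = 623
60–79: 1230 × 0.959 = 1180
Net migration: 20–39 + 140 → 679; 60–79 − 140 → 1040
Population now: 0–19=188, 20–39=679, 40–59=623, 60–79=1040
Period 2.
Births: 679 × 0.281 = 191
20–39: 188 × 0.962 = 181
40–59: 679 × 0.93 = 631
60–79: 623 × 0.959 = 597
Net migration: 20–39 + 140 → 321; 60–79 − 140 → 457
Population now: 0–19=191, 20–39=321, 40–59=631, 60–79=457
Period 3.
Births: 321 × 0.281 = 90
20–39: 191 × 0.962 = 184
40–59: 321 × 0.93 = 299
60–79: 631 × 0.959 = 605
Net migration: 20–39 + 140 → 324; 60–79 − 140 → 465
Population now: 0–19=90, 20–39=324, 40–59=299, 60–79=465
Scenario B total after 3 periods: 1178
Difference B − A = 1178 − 1092 = 86

86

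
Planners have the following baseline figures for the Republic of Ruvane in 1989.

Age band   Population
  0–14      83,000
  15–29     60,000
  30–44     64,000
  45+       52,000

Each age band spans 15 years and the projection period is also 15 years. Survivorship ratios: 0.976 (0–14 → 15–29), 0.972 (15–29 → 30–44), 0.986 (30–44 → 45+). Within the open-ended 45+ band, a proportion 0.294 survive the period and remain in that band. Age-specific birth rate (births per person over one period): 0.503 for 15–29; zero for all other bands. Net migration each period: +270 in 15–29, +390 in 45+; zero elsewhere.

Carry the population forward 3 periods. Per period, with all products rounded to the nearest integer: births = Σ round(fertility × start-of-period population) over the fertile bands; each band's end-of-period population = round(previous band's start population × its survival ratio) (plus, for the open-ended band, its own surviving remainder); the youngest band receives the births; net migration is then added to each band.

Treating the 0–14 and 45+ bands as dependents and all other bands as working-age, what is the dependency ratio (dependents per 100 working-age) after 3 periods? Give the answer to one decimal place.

169.5

— Period 1 —
Births: 60000 × 0.503 = 30180
15–29: 83000 × 0.976 = 81008
30–44: 60000 × 0.972 = 58320
45+: 64000 × 0.986 + 52000 × 0.294 = 63104 + 15288 = 78392
Net migration: 15–29 + 270 → 81278; 45+ + 390 → 78782
→ [30180, 81278, 58320, 78782]
— Period 2 —
Births: 81278 × 0.503 = 40883
15–29: 30180 × 0.976 = 29456
30–44: 81278 × 0.972 = 79002
45+: 58320 × 0.986 + 78782 × 0.294 = 57504 + 23162 = 80666
Net migration: 15–29 + 270 → 29726; 45+ + 390 → 81056
→ [40883, 29726, 79002, 81056]
— Period 3 —
Births: 29726 × 0.503 = 14952
15–29: 40883 × 0.976 = 39902
30–44: 29726 × 0.972 = 28894
45+: 79002 × 0.986 + 81056 × 0.294 = 77896 + 23830 = 101726
Net migration: 15–29 + 270 → 40172; 45+ + 390 → 102116
→ [14952, 40172, 28894, 102116]
Dependents (band 0–14 + band 45+) = 14952 + 102116 = 117068; working-age = 69066; ratio = 117068/69066 × 100 = 169.5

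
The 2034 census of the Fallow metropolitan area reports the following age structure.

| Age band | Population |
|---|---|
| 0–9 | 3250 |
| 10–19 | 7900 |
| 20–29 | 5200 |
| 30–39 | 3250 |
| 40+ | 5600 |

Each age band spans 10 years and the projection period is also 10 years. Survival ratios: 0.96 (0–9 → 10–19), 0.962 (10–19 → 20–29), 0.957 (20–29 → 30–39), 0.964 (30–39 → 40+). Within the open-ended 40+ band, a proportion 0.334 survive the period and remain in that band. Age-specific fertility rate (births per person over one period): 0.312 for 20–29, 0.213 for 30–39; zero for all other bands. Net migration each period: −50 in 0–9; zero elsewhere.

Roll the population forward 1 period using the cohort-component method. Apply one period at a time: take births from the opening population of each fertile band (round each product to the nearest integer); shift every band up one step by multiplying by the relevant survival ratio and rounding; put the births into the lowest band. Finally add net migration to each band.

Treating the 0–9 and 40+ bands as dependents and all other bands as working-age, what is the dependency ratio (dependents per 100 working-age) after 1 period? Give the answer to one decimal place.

46.3

Numbering the groups 1..5 from youngest to oldest:
Period 1.
Births: 5200 × 0.312 = 1622  |  3250 × 0.213 = 692 ⇒ total 2314
Group 2: 3250 × 0.96 = 3120
Group 3: 7900 × 0.962 = 7600
Group 4: 5200 × 0.957 = 4976
Group 5: 3250 × 0.964 + 5600 × 0.334 = 3133 + 1870 = 5003
Net migration: Group 1 − 50 → 2264
Giving 2264 / 3120 / 7600 / 4976 / 5003.
Dependents (band 0–9 + band 40+) = 2264 + 5003 = 7267; working-age = 15696; ratio = 7267/15696 × 100 = 46.3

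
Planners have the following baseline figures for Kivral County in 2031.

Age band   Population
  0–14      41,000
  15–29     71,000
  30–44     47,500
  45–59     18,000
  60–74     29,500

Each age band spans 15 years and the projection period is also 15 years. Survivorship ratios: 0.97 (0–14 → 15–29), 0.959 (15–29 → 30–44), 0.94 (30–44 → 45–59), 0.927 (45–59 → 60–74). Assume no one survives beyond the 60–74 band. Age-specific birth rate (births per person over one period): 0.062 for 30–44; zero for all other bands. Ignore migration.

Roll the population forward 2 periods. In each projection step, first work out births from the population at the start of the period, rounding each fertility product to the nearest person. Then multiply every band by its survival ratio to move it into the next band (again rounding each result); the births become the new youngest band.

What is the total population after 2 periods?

Numbering the bands 1..5 from youngest to oldest:
Period 1:
Births: 47500 * 0.062 = 2945
Band 2: 41000 * 0.97 = 39770
Band 3: 71000 * 0.959 = 68089
Band 4: 47500 * 0.94 = 44650
Band 5: 18000 * 0.927 = 16686
End of period: [2945, 39770, 68089, 44650, 16686]
Period 2:
Births: 68089 * 0.062 = 4222
Band 2: 2945 * 0.97 = 2857
Band 3: 39770 * 0.959 = 38139
Band 4: 68089 * 0.94 = 64004
Band 5: 44650 * 0.927 = 41391
End of period: [4222, 2857, 38139, 64004, 41391]
Total after period 2: 4222 + 2857 + 38139 + 64004 + 41391 = 150613

150613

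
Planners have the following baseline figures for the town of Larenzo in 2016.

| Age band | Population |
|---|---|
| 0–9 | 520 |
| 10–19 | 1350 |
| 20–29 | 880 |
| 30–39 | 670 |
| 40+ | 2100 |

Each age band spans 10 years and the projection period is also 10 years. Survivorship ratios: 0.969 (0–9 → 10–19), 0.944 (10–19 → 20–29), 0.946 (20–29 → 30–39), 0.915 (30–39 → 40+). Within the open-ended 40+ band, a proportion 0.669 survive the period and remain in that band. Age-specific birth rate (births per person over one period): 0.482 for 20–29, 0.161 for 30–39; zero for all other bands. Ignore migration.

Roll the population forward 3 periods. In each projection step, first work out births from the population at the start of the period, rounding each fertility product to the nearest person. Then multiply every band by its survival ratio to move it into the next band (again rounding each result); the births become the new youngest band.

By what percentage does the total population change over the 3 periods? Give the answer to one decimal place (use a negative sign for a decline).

Numbering the groups 1..5 from youngest to oldest:
Period 1:
Births: 880 × 0.482 = 424, 670 × 0.161 = 108 ⇒ total 532
Group 2: 520 × 0.969 = 504
Group 3: 1350 × 0.944 = 1274
Group 4: 880 × 0.946 = 832
Group 5: 670 × 0.915 + 2100 × 0.669 = 613 + 1405 = 2018
→ [532, 504, 1274, 832, 2018]
Period 2:
Births: 1274 × 0.482 = 614, 832 × 0.161 = 134 ⇒ total 748
Group 2: 532 × 0.969 = 516
Group 3: 504 × 0.944 = 476
Group 4: 1274 × 0.946 = 1205
Group 5: 832 × 0.915 + 2018 × 0.669 = 761 + 1350 = 2111
→ [748, 516, 476, 1205, 2111]
Period 3:
Births: 476 × 0.482 = 229, 1205 × 0.161 = 194 ⇒ total 423
Group 2: 748 × 0.969 = 725
Group 3: 516 × 0.944 = 487
Group 4: 476 × 0.946 = 450
Group 5: 1205 × 0.915 + 2111 × 0.669 = 1103 + 1412 = 2515
→ [423, 725, 487, 450, 2515]
Total: 5520 → 4600; change = -920; percentage change = -16.7%

-16.7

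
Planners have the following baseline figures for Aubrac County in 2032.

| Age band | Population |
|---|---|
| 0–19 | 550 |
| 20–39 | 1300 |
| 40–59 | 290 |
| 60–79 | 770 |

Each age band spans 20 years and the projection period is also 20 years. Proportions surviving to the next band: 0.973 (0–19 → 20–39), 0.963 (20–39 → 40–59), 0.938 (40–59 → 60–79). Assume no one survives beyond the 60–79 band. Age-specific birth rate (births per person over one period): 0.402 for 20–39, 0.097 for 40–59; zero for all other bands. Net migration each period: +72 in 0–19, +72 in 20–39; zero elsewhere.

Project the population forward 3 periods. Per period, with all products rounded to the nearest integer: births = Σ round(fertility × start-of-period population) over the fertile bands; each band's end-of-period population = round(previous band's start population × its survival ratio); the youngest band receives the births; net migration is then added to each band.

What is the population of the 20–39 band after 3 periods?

Let group 1 be 0–19 through group 4 = 60–79.
[period 1]
Births: 1300 * 0.402 = 523, 290 * 0.097 = 28 → total 551
Group 2: 550 * 0.973 = 535
Group 3: 1300 * 0.963 = 1252
Group 4: 290 * 0.938 = 272
Net migration: Group 1 + 72 → 623; Group 2 + 72 → 607
→ [623, 607, 1252, 272]
[period 2]
Births: 607 * 0.402 = 244, 1252 * 0.097 = 121 → total 365
Group 2: 623 * 0.973 = 606
Group 3: 607 * 0.963 = 585
Group 4: 1252 * 0.938 = 1174
Net migration: Group 1 + 72 → 437; Group 2 + 72 → 678
→ [437, 678, 585, 1174]
[period 3]
Births: 678 * 0.402 = 273, 585 * 0.097 = 57 → total 330
Group 2: 437 * 0.973 = 425
Group 3: 678 * 0.963 = 653
Group 4: 585 * 0.938 = 549
Net migration: Group 1 + 72 → 402; Group 2 + 72 → 497
→ [402, 497, 653, 549]

497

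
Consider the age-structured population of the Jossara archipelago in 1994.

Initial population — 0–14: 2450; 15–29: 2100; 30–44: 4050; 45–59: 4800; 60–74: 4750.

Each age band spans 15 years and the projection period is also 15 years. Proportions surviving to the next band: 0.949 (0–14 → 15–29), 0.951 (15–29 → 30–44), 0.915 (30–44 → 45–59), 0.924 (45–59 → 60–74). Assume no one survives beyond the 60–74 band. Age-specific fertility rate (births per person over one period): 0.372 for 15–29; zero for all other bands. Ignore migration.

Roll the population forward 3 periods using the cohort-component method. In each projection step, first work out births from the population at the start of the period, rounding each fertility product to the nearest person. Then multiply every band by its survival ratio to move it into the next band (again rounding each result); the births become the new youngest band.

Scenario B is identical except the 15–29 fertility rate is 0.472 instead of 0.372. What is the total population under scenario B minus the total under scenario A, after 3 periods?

577

Call the groups 1 to 5, youngest first.
Period 1.
Births: 2100 × 0.372 = 781
Group 2: 2450 × 0.949 = 2325
Group 3: 2100 × 0.951 = 1997
Group 4: 4050 × 0.915 = 3706
Group 5: 4800 × 0.924 = 4435
Giving 781 / 2325 / 1997 / 3706 / 4435.
Period 2.
Births: 2325 × 0.372 = 865
Group 2: 781 × 0.949 = 741
Group 3: 2325 × 0.951 = 2211
Group 4: 1997 × 0.915 = 1827
Group 5: 3706 × 0.924 = 3424
Giving 865 / 741 / 2211 / 1827 / 3424.
Period 3.
Births: 741 × 0.372 = 276
Group 2: 865 × 0.949 = 821
Group 3: 741 × 0.951 = 705
Group 4: 2211 × 0.915 = 2023
Group 5: 1827 × 0.924 = 1688
Giving 276 / 821 / 705 / 2023 / 1688.
Scenario A total after 3 periods: 5513
Scenario B projection —
Period 1.
Births: 2100 × 0.472 = 991
Group 2: 2450 × 0.949 = 2325
Group 3: 2100 × 0.951 = 1997
Group 4: 4050 × 0.915 = 3706
Group 5: 4800 × 0.924 = 4435
Giving 991 / 2325 / 1997 / 3706 / 4435.
Period 2.
Births: 2325 × 0.472 = 1097
Group 2: 991 × 0.949 = 940
Group 3: 2325 × 0.951 = 2211
Group 4: 1997 × 0.915 = 1827
Group 5: 3706 × 0.924 = 3424
Giving 1097 / 940 / 2211 / 1827 / 3424.
Period 3.
Births: 940 × 0.472 = 444
Group 2: 1097 × 0.949 = 1041
Group 3: 940 × 0.951 = 894
Group 4: 2211 × 0.915 = 2023
Group 5: 1827 × 0.924 = 1688
Giving 444 / 1041 / 894 / 2023 / 1688.
Scenario B total after 3 periods: 6090
Difference B − A = 6090 − 5513 = 577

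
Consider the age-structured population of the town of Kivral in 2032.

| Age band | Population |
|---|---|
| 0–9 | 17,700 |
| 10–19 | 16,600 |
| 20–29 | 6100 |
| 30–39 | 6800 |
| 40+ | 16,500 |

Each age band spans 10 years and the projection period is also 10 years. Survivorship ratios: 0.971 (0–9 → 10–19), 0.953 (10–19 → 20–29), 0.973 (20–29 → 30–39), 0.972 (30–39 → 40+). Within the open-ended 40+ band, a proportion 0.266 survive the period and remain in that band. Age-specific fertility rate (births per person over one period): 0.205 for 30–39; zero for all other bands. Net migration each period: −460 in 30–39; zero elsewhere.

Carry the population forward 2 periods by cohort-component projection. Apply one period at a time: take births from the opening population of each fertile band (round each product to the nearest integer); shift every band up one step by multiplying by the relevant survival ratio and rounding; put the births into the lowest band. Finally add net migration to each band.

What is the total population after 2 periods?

42036

After projecting period 1:
Births: 6800 × 0.205 = 1394
10–19: 17700 × 0.971 = 17187
20–29: 16600 × 0.953 = 15820
30–39: 6100 × 0.973 = 5935
40+: 6800 × 0.972 + 16500 × 0.266 = 6610 + 4389 = 10999
Net migration: 30–39 − 460 → 5475
→ [1394, 17187, 15820, 5475, 10999]
After projecting period 2:
Births: 5475 × 0.205 = 1122
10–19: 1394 × 0.971 = 1354
20–29: 17187 × 0.953 = 16379
30–39: 15820 × 0.973 = 15393
40+: 5475 × 0.972 + 10999 × 0.266 = 5322 + 2926 = 8248
Net migration: 30–39 − 460 → 14933
→ [1122, 1354, 16379, 14933, 8248]
Total after period 2: 1122 + 1354 + 16379 + 14933 + 8248 = 42036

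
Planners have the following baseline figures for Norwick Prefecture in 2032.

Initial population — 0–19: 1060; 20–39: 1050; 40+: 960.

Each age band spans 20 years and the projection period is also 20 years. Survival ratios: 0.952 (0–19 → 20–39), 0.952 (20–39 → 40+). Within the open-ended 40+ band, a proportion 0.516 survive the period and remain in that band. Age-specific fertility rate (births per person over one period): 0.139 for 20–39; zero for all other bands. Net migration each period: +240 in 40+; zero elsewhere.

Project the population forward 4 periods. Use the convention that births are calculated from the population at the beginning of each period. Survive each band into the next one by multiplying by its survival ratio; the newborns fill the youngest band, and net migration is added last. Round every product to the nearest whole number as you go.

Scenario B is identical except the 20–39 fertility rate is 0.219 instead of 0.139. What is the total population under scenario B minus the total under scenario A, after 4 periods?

168

Period 1.
Births: 1050 * 0.139 = 146
20–39: 1060 * 0.952 = 1009
40+: 1050 * 0.952 + 960 * 0.516 = 1000 + 495 = 1495
Net migration: 40+ + 240 → 1735
End of period: [146, 1009, 1735]
Period 2.
Births: 1009 * 0.139 = 140
20–39: 146 * 0.952 = 139
40+: 1009 * 0.952 + 1735 * 0.516 = 961 + 895 = 1856
Net migration: 40+ + 240 → 2096
End of period: [140, 139, 2096]
Period 3.
Births: 139 * 0.139 = 19
20–39: 140 * 0.952 = 133
40+: 139 * 0.952 + 2096 * 0.516 = 132 + 1082 = 1214
Net migration: 40+ + 240 → 1454
End of period: [19, 133, 1454]
Period 4.
Births: 133 * 0.139 = 18
20–39: 19 * 0.952 = 18
40+: 133 * 0.952 + 1454 * 0.516 = 127 + 750 = 877
Net migration: 40+ + 240 → 1117
End of period: [18, 18, 1117]
Scenario A total after 4 periods: 1153
Scenario B projection —
Period 1.
Births: 1050 * 0.219 = 230
20–39: 1060 * 0.952 = 1009
40+: 1050 * 0.952 + 960 * 0.516 = 1000 + 495 = 1495
Net migration: 40+ + 240 → 1735
End of period: [230, 1009, 1735]
Period 2.
Births: 1009 * 0.219 = 221
20–39: 230 * 0.952 = 219
40+: 1009 * 0.952 + 1735 * 0.516 = 961 + 895 = 1856
Net migration: 40+ + 240 → 2096
End of period: [221, 219, 2096]
Period 3.
Births: 219 * 0.219 = 48
20–39: 221 * 0.952 = 210
40+: 219 * 0.952 + 2096 * 0.516 = 208 + 1082 = 1290
Net migration: 40+ + 240 → 1530
End of period: [48, 210, 1530]
Period 4.
Births: 210 * 0.219 = 46
20–39: 48 * 0.952 = 46
40+: 210 * 0.952 + 1530 * 0.516 = 200 + 789 = 989
Net migration: 40+ + 240 → 1229
End of period: [46, 46, 1229]
Scenario B total after 4 periods: 1321
Difference B − A = 1321 − 1153 = 168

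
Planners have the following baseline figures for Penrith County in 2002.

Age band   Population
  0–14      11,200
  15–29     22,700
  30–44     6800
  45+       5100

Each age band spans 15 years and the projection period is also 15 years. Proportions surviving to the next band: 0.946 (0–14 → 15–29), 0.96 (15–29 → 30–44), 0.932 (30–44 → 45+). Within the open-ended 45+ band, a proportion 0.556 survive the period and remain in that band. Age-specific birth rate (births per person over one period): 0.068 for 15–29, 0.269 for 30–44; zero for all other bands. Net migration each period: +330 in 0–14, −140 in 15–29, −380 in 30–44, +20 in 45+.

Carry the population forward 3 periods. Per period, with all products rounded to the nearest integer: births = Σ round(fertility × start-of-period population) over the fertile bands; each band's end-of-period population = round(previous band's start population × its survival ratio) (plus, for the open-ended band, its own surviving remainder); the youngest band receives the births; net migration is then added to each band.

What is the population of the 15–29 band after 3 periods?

6294

(Groups numbered youngest = 1 to oldest = 4.)
After projecting period 1:
Births: 22700 * 0.068 = 1544  |  6800 * 0.269 = 1829 ⇒ total 3373
Group 2: 11200 * 0.946 = 10595
Group 3: 22700 * 0.96 = 21792
Group 4: 6800 * 0.932 + 5100 * 0.556 = 6338 + 2836 = 9174
Net migration: Group 1 + 330 → 3703; Group 2 − 140 → 10455; Group 3 − 380 → 21412; Group 4 + 20 → 9194
Population now: 0–14=3703, 15–29=10455, 30–44=21412, 45+=9194
After projecting period 2:
Births: 10455 * 0.068 = 711  |  21412 * 0.269 = 5760 ⇒ total 6471
Group 2: 3703 * 0.946 = 3503
Group 3: 10455 * 0.96 = 10037
Group 4: 21412 * 0.932 + 9194 * 0.556 = 19956 + 5112 = 25068
Net migration: Group 1 + 330 → 6801; Group 2 − 140 → 3363; Group 3 − 380 → 9657; Group 4 + 20 → 25088
Population now: 0–14=6801, 15–29=3363, 30–44=9657, 45+=25088
After projecting period 3:
Births: 3363 * 0.068 = 229  |  9657 * 0.269 = 2598 ⇒ total 2827
Group 2: 6801 * 0.946 = 6434
Group 3: 3363 * 0.96 = 3228
Group 4: 9657 * 0.932 + 25088 * 0.556 = 9000 + 13949 = 22949
Net migration: Group 1 + 330 → 3157; Group 2 − 140 → 6294; Group 3 − 380 → 2848; Group 4 + 20 → 22969
Population now: 0–14=3157, 15–29=6294, 30–44=2848, 45+=22969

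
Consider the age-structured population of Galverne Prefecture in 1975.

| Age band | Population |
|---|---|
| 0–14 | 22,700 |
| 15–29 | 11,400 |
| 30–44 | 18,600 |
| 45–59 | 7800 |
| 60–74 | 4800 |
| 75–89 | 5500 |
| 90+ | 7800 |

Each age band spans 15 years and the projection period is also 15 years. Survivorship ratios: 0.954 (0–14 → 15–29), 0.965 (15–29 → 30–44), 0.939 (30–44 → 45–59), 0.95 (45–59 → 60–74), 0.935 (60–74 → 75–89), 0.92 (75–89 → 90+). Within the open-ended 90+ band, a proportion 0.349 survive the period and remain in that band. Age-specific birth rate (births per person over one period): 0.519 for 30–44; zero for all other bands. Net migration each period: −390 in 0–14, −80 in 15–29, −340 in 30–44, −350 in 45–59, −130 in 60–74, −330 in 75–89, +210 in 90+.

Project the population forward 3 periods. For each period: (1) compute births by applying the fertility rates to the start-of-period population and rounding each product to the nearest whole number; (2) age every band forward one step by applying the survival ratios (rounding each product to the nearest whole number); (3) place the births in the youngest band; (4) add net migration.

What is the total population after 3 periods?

Call the groups 1 to 7, youngest first.
— Period 1 —
Births: 18600 * 0.519 = 9653
Group 2: 22700 * 0.954 = 21656
Group 3: 11400 * 0.965 = 11001
Group 4: 18600 * 0.939 = 17465
Group 5: 7800 * 0.95 = 7410
Group 6: 4800 * 0.935 = 4488
Group 7: 5500 * 0.92 + 7800 * 0.349 = 5060 + 2722 = 7782
Net migration: Group 1 − 390 → 9263; Group 2 − 80 → 21576; Group 3 − 340 → 10661; Group 4 − 350 → 17115; Group 5 − 130 → 7280; Group 6 − 330 → 4158; Group 7 + 210 → 7992
→ [9263, 21576, 10661, 17115, 7280, 4158, 7992]
— Period 2 —
Births: 10661 * 0.519 = 5533
Group 2: 9263 * 0.954 = 8837
Group 3: 21576 * 0.965 = 20821
Group 4: 10661 * 0.939 = 10011
Group 5: 17115 * 0.95 = 16259
Group 6: 7280 * 0.935 = 6807
Group 7: 4158 * 0.92 + 7992 * 0.349 = 3825 + 2789 = 6614
Net migration: Group 1 − 390 → 5143; Group 2 − 80 → 8757; Group 3 − 340 → 20481; Group 4 − 350 → 9661; Group 5 − 130 → 16129; Group 6 − 330 → 6477; Group 7 + 210 → 6824
→ [5143, 8757, 20481, 9661, 16129, 6477, 6824]
— Period 3 —
Births: 20481 * 0.519 = 10630
Group 2: 5143 * 0.954 = 4906
Group 3: 8757 * 0.965 = 8451
Group 4: 20481 * 0.939 = 19232
Group 5: 9661 * 0.95 = 9178
Group 6: 16129 * 0.935 = 15081
Group 7: 6477 * 0.92 + 6824 * 0.349 = 5959 + 2382 = 8341
Net migration: Group 1 − 390 → 10240; Group 2 − 80 → 4826; Group 3 − 340 → 8111; Group 4 − 350 → 18882; Group 5 − 130 → 9048; Group 6 − 330 → 14751; Group 7 + 210 → 8551
→ [10240, 4826, 8111, 18882, 9048, 14751, 8551]
Total after period 3: 10240 + 4826 + 8111 + 18882 + 9048 + 14751 + 8551 = 74409

74409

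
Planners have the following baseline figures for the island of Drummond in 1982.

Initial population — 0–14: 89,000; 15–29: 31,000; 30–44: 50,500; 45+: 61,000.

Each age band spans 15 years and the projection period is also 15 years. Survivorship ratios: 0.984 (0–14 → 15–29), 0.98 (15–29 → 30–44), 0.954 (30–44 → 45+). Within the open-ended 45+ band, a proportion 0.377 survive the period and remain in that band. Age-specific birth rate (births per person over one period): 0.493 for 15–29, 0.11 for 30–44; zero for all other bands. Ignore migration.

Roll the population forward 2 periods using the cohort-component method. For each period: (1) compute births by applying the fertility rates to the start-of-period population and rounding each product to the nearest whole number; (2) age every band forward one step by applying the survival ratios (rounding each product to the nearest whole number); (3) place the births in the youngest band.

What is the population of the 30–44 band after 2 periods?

Numbering the groups 1..4 from youngest to oldest:
Period 1:
Births: 31000 × 0.493 = 15283  |  50500 × 0.11 = 5555 — total 20838
Group 2: 89000 × 0.984 = 87576
Group 3: 31000 × 0.98 = 30380
Group 4: 50500 × 0.954 + 61000 × 0.377 = 48177 + 22997 = 71174
End of period: [20838, 87576, 30380, 71174]
Period 2:
Births: 87576 × 0.493 = 43175  |  30380 × 0.11 = 3342 — total 46517
Group 2: 20838 × 0.984 = 20505
Group 3: 87576 × 0.98 = 85824
Group 4: 30380 × 0.954 + 71174 × 0.377 = 28983 + 26833 = 55816
End of period: [46517, 20505, 85824, 55816]

85824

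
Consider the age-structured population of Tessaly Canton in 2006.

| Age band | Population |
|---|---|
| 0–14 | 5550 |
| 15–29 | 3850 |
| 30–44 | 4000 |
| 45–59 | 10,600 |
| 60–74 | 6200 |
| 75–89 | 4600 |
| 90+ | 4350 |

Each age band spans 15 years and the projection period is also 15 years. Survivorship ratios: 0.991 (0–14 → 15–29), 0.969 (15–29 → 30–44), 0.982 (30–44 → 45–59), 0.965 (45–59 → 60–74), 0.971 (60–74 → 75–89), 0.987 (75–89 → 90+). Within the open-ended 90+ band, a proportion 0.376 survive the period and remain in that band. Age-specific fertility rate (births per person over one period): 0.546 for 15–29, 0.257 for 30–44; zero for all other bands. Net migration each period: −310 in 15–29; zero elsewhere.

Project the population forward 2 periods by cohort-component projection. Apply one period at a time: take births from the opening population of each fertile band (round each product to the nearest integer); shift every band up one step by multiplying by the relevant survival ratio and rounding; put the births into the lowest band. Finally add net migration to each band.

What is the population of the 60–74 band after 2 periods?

Period 1.
Births: 3850 × 0.546 = 2102, 4000 × 0.257 = 1028 — total 3130
15–29: 5550 × 0.991 = 5500
30–44: 3850 × 0.969 = 3731
45–59: 4000 × 0.982 = 3928
60–74: 10600 × 0.965 = 10229
75–89: 6200 × 0.971 = 6020
90+: 4600 × 0.987 + 4350 × 0.376 = 4540 + 1636 = 6176
Net migration: 15–29 − 310 → 5190
→ [3130, 5190, 3731, 3928, 10229, 6020, 6176]
Period 2.
Births: 5190 × 0.546 = 2834, 3731 × 0.257 = 959 — total 3793
15–29: 3130 × 0.991 = 3102
30–44: 5190 × 0.969 = 5029
45–59: 3731 × 0.982 = 3664
60–74: 3928 × 0.965 = 3791
75–89: 10229 × 0.971 = 9932
90+: 6020 × 0.987 + 6176 × 0.376 = 5942 + 2322 = 8264
Net migration: 15–29 − 310 → 2792
→ [3793, 2792, 5029, 3664, 3791, 9932, 8264]

3791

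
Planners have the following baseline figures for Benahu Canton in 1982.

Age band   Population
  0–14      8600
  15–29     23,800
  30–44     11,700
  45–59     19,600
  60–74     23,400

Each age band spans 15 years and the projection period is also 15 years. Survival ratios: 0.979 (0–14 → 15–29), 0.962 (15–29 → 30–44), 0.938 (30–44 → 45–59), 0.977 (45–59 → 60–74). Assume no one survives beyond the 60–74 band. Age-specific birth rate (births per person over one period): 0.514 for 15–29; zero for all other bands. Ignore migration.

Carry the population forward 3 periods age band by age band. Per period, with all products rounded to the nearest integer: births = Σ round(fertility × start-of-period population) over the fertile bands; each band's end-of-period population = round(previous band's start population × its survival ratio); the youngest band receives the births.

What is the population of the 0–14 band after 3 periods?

[period 1]
Births: 23800 * 0.514 = 12233
15–29: 8600 * 0.979 = 8419
30–44: 23800 * 0.962 = 22896
45–59: 11700 * 0.938 = 10975
60–74: 19600 * 0.977 = 19149
→ [12233, 8419, 22896, 10975, 19149]
[period 2]
Births: 8419 * 0.514 = 4327
15–29: 12233 * 0.979 = 11976
30–44: 8419 * 0.962 = 8099
45–59: 22896 * 0.938 = 21476
60–74: 10975 * 0.977 = 10723
→ [4327, 11976, 8099, 21476, 10723]
[period 3]
Births: 11976 * 0.514 = 6156
15–29: 4327 * 0.979 = 4236
30–44: 11976 * 0.962 = 11521
45–59: 8099 * 0.938 = 7597
60–74: 21476 * 0.977 = 20982
→ [6156, 4236, 11521, 7597, 20982]

6156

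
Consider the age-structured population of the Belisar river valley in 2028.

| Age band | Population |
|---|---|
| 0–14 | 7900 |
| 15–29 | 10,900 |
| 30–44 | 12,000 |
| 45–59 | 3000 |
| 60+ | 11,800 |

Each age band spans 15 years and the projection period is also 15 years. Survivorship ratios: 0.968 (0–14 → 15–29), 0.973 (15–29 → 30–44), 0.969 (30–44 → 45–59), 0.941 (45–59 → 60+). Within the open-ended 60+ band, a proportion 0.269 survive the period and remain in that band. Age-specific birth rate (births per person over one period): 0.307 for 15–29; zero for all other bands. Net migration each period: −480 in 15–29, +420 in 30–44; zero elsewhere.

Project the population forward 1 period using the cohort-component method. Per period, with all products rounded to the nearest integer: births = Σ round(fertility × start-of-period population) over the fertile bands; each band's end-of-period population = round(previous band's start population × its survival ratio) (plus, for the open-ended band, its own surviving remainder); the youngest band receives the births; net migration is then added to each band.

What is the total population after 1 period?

Numbering the groups 1..5 from youngest to oldest:
[period 1]
Births: 10900 × 0.307 = 3346
Group 2: 7900 × 0.968 = 7647
Group 3: 10900 × 0.973 = 10606
Group 4: 12000 × 0.969 = 11628
Group 5: 3000 × 0.941 + 11800 × 0.269 = 2823 + 3174 = 5997
Net migration: Group 2 − 480 → 7167; Group 3 + 420 → 11026
Population now: 0–14=3346, 15–29=7167, 30–44=11026, 45–59=11628, 60+=5997
Total after period 1: 3346 + 7167 + 11026 + 11628 + 5997 = 39164

39164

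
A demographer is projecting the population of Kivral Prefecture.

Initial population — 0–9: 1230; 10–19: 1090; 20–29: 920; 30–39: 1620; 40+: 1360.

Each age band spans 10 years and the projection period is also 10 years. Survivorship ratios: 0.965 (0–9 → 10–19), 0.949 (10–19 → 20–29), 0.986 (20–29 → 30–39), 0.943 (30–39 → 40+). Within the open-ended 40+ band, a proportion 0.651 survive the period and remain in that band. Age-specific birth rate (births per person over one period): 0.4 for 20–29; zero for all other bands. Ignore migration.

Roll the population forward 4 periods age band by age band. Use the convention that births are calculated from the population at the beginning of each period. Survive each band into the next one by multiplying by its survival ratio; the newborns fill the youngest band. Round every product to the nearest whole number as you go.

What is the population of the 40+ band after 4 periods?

Let band 1 be 0–9 through band 5 = 40+.
Period 1:
Births: 920 × 0.4 = 368
Band 2: 1230 × 0.965 = 1187
Band 3: 1090 × 0.949 = 1034
Band 4: 920 × 0.986 = 907
Band 5: 1620 × 0.943 + 1360 × 0.651 = 1528 + 885 = 2413
End of period: [368, 1187, 1034, 907, 2413]
Period 2:
Births: 1034 × 0.4 = 414
Band 2: 368 × 0.965 = 355
Band 3: 1187 × 0.949 = 1126
Band 4: 1034 × 0.986 = 1020
Band 5: 907 × 0.943 + 2413 × 0.651 = 855 + 1571 = 2426
End of period: [414, 355, 1126, 1020, 2426]
Period 3:
Births: 1126 × 0.4 = 450
Band 2: 414 × 0.965 = 400
Band 3: 355 × 0.949 = 337
Band 4: 1126 × 0.986 = 1110
Band 5: 1020 × 0.943 + 2426 × 0.651 = 962 + 1579 = 2541
End of period: [450, 400, 337, 1110, 2541]
Period 4:
Births: 337 × 0.4 = 135
Band 2: 450 × 0.965 = 434
Band 3: 400 × 0.949 = 380
Band 4: 337 × 0.986 = 332
Band 5: 1110 × 0.943 + 2541 × 0.651 = 1047 + 1654 = 2701
End of period: [135, 434, 380, 332, 2701]

2701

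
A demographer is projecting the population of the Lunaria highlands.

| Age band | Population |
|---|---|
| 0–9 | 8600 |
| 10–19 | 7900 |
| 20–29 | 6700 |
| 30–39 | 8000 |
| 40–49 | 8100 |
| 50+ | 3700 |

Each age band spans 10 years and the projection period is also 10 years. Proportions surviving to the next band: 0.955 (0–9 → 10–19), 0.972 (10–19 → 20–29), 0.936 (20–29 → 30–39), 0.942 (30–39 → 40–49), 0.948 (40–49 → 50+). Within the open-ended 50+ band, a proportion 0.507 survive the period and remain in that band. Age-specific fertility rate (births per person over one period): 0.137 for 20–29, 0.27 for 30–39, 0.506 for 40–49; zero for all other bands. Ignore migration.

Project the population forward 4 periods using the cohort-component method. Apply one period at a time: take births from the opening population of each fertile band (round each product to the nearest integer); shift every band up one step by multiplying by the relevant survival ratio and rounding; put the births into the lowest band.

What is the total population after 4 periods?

Period 1.
Births: 6700 * 0.137 = 918  |  8000 * 0.27 = 2160  |  8100 * 0.506 = 4099 → total 7177
10–19: 8600 * 0.955 = 8213
20–29: 7900 * 0.972 = 7679
30–39: 6700 * 0.936 = 6271
40–49: 8000 * 0.942 = 7536
50+: 8100 * 0.948 + 3700 * 0.507 = 7679 + 1876 = 9555
End of period: [7177, 8213, 7679, 6271, 7536, 9555]
Period 2.
Births: 7679 * 0.137 = 1052  |  6271 * 0.27 = 1693  |  7536 * 0.506 = 3813 → total 6558
10–19: 7177 * 0.955 = 6854
20–29: 8213 * 0.972 = 7983
30–39: 7679 * 0.936 = 7188
40–49: 6271 * 0.942 = 5907
50+: 7536 * 0.948 + 9555 * 0.507 = 7144 + 4844 = 11988
End of period: [6558, 6854, 7983, 7188, 5907, 11988]
Period 3.
Births: 7983 * 0.137 = 1094  |  7188 * 0.27 = 1941  |  5907 * 0.506 = 2989 → total 6024
10–19: 6558 * 0.955 = 6263
20–29: 6854 * 0.972 = 6662
30–39: 7983 * 0.936 = 7472
40–49: 7188 * 0.942 = 6771
50+: 5907 * 0.948 + 11988 * 0.507 = 5600 + 6078 = 11678
End of period: [6024, 6263, 6662, 7472, 6771, 11678]
Period 4.
Births: 6662 * 0.137 = 913  |  7472 * 0.27 = 2017  |  6771 * 0.506 = 3426 → total 6356
10–19: 6024 * 0.955 = 5753
20–29: 6263 * 0.972 = 6088
30–39: 6662 * 0.936 = 6236
40–49: 7472 * 0.942 = 7039
50+: 6771 * 0.948 + 11678 * 0.507 = 6419 + 5921 = 12340
End of period: [6356, 5753, 6088, 6236, 7039, 12340]
Total after period 4: 6356 + 5753 + 6088 + 6236 + 7039 + 12340 = 43812

43812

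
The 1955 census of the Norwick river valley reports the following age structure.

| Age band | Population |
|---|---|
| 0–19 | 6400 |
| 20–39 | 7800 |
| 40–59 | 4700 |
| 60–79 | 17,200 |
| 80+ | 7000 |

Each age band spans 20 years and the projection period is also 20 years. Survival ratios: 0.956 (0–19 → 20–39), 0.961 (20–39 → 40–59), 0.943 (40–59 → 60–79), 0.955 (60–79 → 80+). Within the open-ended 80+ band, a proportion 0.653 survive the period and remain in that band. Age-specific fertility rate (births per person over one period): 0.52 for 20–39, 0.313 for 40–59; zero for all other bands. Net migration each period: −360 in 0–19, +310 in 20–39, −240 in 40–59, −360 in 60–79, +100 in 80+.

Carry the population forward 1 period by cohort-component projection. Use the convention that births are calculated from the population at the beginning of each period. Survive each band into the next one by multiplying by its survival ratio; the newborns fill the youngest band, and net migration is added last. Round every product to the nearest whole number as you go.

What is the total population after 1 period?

— Period 1 —
Births: 7800 × 0.52 = 4056, 4700 × 0.313 = 1471 ⇒ total 5527
20–39: 6400 × 0.956 = 6118
40–59: 7800 × 0.961 = 7496
60–79: 4700 × 0.943 = 4432
80+: 17200 × 0.955 + 7000 × 0.653 = 16426 + 4571 = 20997
Net migration: 0–19 − 360 → 5167; 20–39 + 310 → 6428; 40–59 − 240 → 7256; 60–79 − 360 → 4072; 80+ + 100 → 21097
End of period: [5167, 6428, 7256, 4072, 21097]
Total after period 1: 5167 + 6428 + 7256 + 4072 + 21097 = 44020

44020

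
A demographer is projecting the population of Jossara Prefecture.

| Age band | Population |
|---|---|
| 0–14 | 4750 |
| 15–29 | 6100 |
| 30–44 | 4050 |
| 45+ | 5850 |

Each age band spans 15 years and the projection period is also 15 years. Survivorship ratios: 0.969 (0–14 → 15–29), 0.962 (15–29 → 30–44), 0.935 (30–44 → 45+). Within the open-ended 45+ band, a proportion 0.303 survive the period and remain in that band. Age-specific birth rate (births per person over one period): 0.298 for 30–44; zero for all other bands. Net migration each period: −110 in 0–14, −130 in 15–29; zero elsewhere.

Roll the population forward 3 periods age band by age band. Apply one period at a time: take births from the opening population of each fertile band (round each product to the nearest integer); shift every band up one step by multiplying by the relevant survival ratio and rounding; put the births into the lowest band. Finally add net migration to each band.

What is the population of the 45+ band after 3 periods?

Call the bands 1 to 4, youngest first.
Period 1:
Births: 4050 × 0.298 = 1207
Band 2: 4750 × 0.969 = 4603
Band 3: 6100 × 0.962 = 5868
Band 4: 4050 × 0.935 + 5850 × 0.303 = 3787 + 1773 = 5560
Net migration: Band 1 − 110 → 1097; Band 2 − 130 → 4473
Population now: 0–14=1097, 15–29=4473, 30–44=5868, 45+=5560
Period 2:
Births: 5868 × 0.298 = 1749
Band 2: 1097 × 0.969 = 1063
Band 3: 4473 × 0.962 = 4303
Band 4: 5868 × 0.935 + 5560 × 0.303 = 5487 + 1685 = 7172
Net migration: Band 1 − 110 → 1639; Band 2 − 130 → 933
Population now: 0–14=1639, 15–29=933, 30–44=4303, 45+=7172
Period 3:
Births: 4303 × 0.298 = 1282
Band 2: 1639 × 0.969 = 1588
Band 3: 933 × 0.962 = 898
Band 4: 4303 × 0.935 + 7172 × 0.303 = 4023 + 2173 = 6196
Net migration: Band 1 − 110 → 1172; Band 2 − 130 → 1458
Population now: 0–14=1172, 15–29=1458, 30–44=898, 45+=6196

6196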